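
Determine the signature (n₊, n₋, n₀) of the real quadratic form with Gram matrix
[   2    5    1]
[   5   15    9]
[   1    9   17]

step 0: pivot 2 → sign +
step 1: pivot 5/2 → sign +
step 2: pivot -2/5 → sign −
signature = (2, 1, 0)

Answer: (2, 1, 0)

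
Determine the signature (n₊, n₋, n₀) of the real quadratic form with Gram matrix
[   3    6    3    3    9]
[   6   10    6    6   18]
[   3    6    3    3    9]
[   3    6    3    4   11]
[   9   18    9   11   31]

step 0: pivot 3 → sign +
step 1: pivot -2 → sign −
step 2: pivot 1 → sign +
step 3: row/col 3 already zero → sign 0
step 4: row/col 4 already zero → sign 0
signature = (2, 1, 2)

Answer: (2, 1, 2)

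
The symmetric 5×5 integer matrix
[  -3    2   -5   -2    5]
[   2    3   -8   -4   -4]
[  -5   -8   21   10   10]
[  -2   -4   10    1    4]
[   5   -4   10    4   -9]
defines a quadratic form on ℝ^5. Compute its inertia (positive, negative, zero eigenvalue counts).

step 0: pivot -3 → sign −
step 1: pivot 13/3 → sign +
step 2: pivot -4/13 → sign −
step 3: pivot -3 → sign −
step 4: pivot -3/4 → sign −
signature = (1, 4, 0)

Answer: (1, 4, 0)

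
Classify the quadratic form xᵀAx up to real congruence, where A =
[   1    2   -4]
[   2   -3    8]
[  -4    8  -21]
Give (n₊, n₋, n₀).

Answer: (1, 2, 0)

Derivation:
step 0: pivot 1 → sign +
step 1: pivot -7 → sign −
step 2: pivot -3/7 → sign −
signature = (1, 2, 0)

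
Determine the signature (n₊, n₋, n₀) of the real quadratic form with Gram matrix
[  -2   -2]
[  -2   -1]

Answer: (1, 1, 0)

Derivation:
step 0: pivot -2 → sign −
step 1: pivot 1 → sign +
signature = (1, 1, 0)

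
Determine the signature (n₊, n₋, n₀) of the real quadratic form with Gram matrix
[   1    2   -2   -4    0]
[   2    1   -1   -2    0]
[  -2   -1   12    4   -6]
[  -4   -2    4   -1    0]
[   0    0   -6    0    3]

Answer: (2, 3, 0)

Derivation:
step 0: pivot 1 → sign +
step 1: pivot -3 → sign −
step 2: pivot 11 → sign +
step 3: pivot -59/11 → sign −
step 4: pivot -3/59 → sign −
signature = (2, 3, 0)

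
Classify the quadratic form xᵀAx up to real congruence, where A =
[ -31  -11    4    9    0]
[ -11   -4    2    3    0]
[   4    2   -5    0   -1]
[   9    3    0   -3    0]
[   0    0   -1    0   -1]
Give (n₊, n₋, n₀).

Answer: (0, 3, 2)

Derivation:
step 0: pivot -31 → sign −
step 1: pivot -3/31 → sign −
step 2: pivot -1 → sign −
step 3: row/col 3 already zero → sign 0
step 4: row/col 4 already zero → sign 0
signature = (0, 3, 2)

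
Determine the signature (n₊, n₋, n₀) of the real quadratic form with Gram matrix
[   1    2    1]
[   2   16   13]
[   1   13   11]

step 0: pivot 1 → sign +
step 1: pivot 12 → sign +
step 2: pivot -1/12 → sign −
signature = (2, 1, 0)

Answer: (2, 1, 0)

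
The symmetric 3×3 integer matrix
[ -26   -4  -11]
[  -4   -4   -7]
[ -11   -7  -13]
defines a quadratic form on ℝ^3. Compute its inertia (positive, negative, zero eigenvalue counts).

step 0: pivot -26 → sign −
step 1: pivot -44/13 → sign −
step 2: pivot -1/44 → sign −
signature = (0, 3, 0)

Answer: (0, 3, 0)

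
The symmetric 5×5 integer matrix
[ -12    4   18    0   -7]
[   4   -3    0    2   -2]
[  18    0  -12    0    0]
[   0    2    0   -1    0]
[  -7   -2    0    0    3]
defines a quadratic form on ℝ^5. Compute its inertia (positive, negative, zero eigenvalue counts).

Answer: (1, 3, 1)

Derivation:
step 0: pivot -12 → sign −
step 1: pivot -5/3 → sign −
step 2: pivot 183/5 → sign +
step 3: pivot -1/61 → sign −
step 4: row/col 4 already zero → sign 0
signature = (1, 3, 1)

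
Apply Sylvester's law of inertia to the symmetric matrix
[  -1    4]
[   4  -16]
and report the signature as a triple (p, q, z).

step 0: pivot -1 → sign −
step 1: row/col 1 already zero → sign 0
signature = (0, 1, 1)

Answer: (0, 1, 1)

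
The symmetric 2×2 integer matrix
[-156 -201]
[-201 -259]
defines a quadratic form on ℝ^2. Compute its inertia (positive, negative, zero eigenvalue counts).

step 0: pivot -156 → sign −
step 1: pivot -1/52 → sign −
signature = (0, 2, 0)

Answer: (0, 2, 0)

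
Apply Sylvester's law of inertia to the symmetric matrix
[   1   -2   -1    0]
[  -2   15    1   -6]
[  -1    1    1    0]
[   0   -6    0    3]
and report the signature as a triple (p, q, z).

Answer: (3, 1, 0)

Derivation:
step 0: pivot 1 → sign +
step 1: pivot 11 → sign +
step 2: pivot -1/11 → sign −
step 3: pivot 3 → sign +
signature = (3, 1, 0)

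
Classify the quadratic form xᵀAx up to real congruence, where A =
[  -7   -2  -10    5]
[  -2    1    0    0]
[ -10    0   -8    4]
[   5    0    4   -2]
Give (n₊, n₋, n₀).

Answer: (2, 1, 1)

Derivation:
step 0: pivot -7 → sign −
step 1: pivot 11/7 → sign +
step 2: pivot 12/11 → sign +
step 3: row/col 3 already zero → sign 0
signature = (2, 1, 1)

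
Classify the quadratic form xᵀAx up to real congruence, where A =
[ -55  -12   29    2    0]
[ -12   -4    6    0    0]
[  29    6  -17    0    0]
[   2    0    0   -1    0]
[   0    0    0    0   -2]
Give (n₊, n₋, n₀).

step 0: pivot -55 → sign −
step 1: pivot -76/55 → sign −
step 2: pivot -31/19 → sign −
step 3: pivot 1/31 → sign +
step 4: pivot -2 → sign −
signature = (1, 4, 0)

Answer: (1, 4, 0)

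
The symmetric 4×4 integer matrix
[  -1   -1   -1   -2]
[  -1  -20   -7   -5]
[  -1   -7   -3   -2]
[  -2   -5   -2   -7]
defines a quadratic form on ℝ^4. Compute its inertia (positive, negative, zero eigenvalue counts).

Answer: (1, 3, 0)

Derivation:
step 0: pivot -1 → sign −
step 1: pivot -19 → sign −
step 2: pivot -2/19 → sign −
step 3: pivot 6 → sign +
signature = (1, 3, 0)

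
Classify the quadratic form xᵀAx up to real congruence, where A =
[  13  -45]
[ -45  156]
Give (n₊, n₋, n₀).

Answer: (2, 0, 0)

Derivation:
step 0: pivot 13 → sign +
step 1: pivot 3/13 → sign +
signature = (2, 0, 0)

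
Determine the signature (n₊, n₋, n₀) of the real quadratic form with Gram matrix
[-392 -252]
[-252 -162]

step 0: pivot -392 → sign −
step 1: row/col 1 already zero → sign 0
signature = (0, 1, 1)

Answer: (0, 1, 1)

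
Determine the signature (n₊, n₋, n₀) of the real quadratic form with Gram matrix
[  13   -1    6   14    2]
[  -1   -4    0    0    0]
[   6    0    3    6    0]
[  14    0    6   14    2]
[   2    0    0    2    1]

step 0: pivot 13 → sign +
step 1: pivot -53/13 → sign −
step 2: pivot 15/53 → sign +
step 3: pivot -6/5 → sign −
step 4: pivot -1 → sign −
signature = (2, 3, 0)

Answer: (2, 3, 0)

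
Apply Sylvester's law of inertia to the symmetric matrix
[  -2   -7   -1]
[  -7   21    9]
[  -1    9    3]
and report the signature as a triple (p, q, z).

Answer: (2, 1, 0)

Derivation:
step 0: pivot -2 → sign −
step 1: pivot 91/2 → sign +
step 2: pivot 6/91 → sign +
signature = (2, 1, 0)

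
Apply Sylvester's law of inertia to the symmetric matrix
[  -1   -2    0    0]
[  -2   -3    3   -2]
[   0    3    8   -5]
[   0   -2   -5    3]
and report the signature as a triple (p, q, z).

Answer: (1, 2, 1)

Derivation:
step 0: pivot -1 → sign −
step 1: pivot 1 → sign +
step 2: pivot -1 → sign −
step 3: row/col 3 already zero → sign 0
signature = (1, 2, 1)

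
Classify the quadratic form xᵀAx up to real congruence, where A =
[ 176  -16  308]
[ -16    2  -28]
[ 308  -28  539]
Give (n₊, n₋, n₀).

step 0: pivot 176 → sign +
step 1: pivot 6/11 → sign +
step 2: row/col 2 already zero → sign 0
signature = (2, 0, 1)

Answer: (2, 0, 1)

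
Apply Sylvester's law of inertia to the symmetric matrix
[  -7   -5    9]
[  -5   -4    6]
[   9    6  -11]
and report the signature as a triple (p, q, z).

Answer: (1, 2, 0)

Derivation:
step 0: pivot -7 → sign −
step 1: pivot -3/7 → sign −
step 2: pivot 1 → sign +
signature = (1, 2, 0)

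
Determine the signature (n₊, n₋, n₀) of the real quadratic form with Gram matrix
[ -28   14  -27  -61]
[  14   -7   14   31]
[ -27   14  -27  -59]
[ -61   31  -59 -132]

Answer: (2, 2, 0)

Derivation:
step 0: pivot -28 → sign −
step 1: pivot -27/28 → sign −
step 2: pivot 7/27 → sign +
step 3: pivot 2/7 → sign +
signature = (2, 2, 0)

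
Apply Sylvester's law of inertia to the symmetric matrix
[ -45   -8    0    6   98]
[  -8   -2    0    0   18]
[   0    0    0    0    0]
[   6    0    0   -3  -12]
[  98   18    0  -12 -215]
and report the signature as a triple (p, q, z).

step 0: pivot -45 → sign −
step 1: pivot -26/45 → sign −
step 2: pivot -3/13 → sign −
step 3: pivot -1 → sign −
step 4: row/col 4 already zero → sign 0
signature = (0, 4, 1)

Answer: (0, 4, 1)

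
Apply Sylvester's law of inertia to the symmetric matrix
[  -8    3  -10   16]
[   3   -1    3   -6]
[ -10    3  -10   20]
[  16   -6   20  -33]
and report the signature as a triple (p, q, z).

step 0: pivot -8 → sign −
step 1: pivot 1/8 → sign +
step 2: pivot -2 → sign −
step 3: pivot -1 → sign −
signature = (1, 3, 0)

Answer: (1, 3, 0)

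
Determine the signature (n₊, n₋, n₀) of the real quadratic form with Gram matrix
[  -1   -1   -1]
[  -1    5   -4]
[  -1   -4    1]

step 0: pivot -1 → sign −
step 1: pivot 6 → sign +
step 2: pivot 1/2 → sign +
signature = (2, 1, 0)

Answer: (2, 1, 0)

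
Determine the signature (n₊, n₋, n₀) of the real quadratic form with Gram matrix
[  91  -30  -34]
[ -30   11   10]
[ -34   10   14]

step 0: pivot 91 → sign +
step 1: pivot 101/91 → sign +
step 2: pivot -2/101 → sign −
signature = (2, 1, 0)

Answer: (2, 1, 0)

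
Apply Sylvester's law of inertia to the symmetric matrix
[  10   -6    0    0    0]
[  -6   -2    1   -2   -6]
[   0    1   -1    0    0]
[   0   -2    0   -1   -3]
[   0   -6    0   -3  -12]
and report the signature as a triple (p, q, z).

Answer: (1, 4, 0)

Derivation:
step 0: pivot 10 → sign +
step 1: pivot -28/5 → sign −
step 2: pivot -23/28 → sign −
step 3: pivot -3/23 → sign −
step 4: pivot -3 → sign −
signature = (1, 4, 0)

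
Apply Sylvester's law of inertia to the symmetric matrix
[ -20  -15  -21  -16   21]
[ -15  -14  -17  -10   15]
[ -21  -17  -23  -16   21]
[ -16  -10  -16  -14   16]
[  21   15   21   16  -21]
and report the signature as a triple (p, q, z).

Answer: (1, 4, 0)

Derivation:
step 0: pivot -20 → sign −
step 1: pivot -11/4 → sign −
step 2: pivot -21/55 → sign −
step 3: pivot 2/7 → sign +
step 4: pivot -2 → sign −
signature = (1, 4, 0)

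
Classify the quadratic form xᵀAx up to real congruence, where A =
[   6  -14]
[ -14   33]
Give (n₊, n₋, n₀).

Answer: (2, 0, 0)

Derivation:
step 0: pivot 6 → sign +
step 1: pivot 1/3 → sign +
signature = (2, 0, 0)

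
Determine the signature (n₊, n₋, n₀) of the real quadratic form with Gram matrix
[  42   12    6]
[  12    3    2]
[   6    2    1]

Answer: (2, 1, 0)

Derivation:
step 0: pivot 42 → sign +
step 1: pivot -3/7 → sign −
step 2: pivot 1/3 → sign +
signature = (2, 1, 0)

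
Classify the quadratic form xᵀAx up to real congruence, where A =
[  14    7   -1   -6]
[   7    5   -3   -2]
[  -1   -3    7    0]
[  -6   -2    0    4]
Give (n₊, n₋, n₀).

step 0: pivot 14 → sign +
step 1: pivot 3/2 → sign +
step 2: pivot 58/21 → sign +
step 3: pivot 6/29 → sign +
signature = (4, 0, 0)

Answer: (4, 0, 0)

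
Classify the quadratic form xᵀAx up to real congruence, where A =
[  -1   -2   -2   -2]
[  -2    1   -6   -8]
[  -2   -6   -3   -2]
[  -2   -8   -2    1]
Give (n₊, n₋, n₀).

Answer: (3, 1, 0)

Derivation:
step 0: pivot -1 → sign −
step 1: pivot 5 → sign +
step 2: pivot 1/5 → sign +
step 3: pivot 1 → sign +
signature = (3, 1, 0)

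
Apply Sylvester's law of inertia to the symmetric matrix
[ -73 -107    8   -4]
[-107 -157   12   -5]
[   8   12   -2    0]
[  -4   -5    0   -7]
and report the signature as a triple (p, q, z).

step 0: pivot -73 → sign −
step 1: pivot -12/73 → sign −
step 2: pivot -2/3 → sign −
step 3: pivot -3/4 → sign −
signature = (0, 4, 0)

Answer: (0, 4, 0)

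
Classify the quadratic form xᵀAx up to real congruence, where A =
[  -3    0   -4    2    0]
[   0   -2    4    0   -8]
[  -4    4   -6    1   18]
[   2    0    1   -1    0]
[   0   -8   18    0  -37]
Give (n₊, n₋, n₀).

step 0: pivot -3 → sign −
step 1: pivot -2 → sign −
step 2: pivot 22/3 → sign +
step 3: pivot -1/22 → sign −
step 4: pivot -1 → sign −
signature = (1, 4, 0)

Answer: (1, 4, 0)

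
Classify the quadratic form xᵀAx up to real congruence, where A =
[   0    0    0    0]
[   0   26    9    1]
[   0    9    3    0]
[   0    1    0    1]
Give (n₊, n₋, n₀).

step 0: pivot 26 → sign +
step 1: pivot -3/26 → sign −
step 2: pivot 2 → sign +
step 3: row/col 3 already zero → sign 0
signature = (2, 1, 1)

Answer: (2, 1, 1)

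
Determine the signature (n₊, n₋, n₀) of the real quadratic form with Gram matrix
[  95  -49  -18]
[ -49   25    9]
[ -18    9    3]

step 0: pivot 95 → sign +
step 1: pivot -26/95 → sign −
step 2: pivot -3/26 → sign −
signature = (1, 2, 0)

Answer: (1, 2, 0)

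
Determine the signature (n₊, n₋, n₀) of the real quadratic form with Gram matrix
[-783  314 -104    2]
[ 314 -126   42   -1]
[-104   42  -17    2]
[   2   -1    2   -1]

Answer: (0, 4, 0)

Derivation:
step 0: pivot -783 → sign −
step 1: pivot -62/783 → sign −
step 2: pivot -65/31 → sign −
step 3: pivot -3/130 → sign −
signature = (0, 4, 0)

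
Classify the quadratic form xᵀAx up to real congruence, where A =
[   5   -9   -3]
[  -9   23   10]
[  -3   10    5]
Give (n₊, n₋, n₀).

step 0: pivot 5 → sign +
step 1: pivot 34/5 → sign +
step 2: pivot 3/34 → sign +
signature = (3, 0, 0)

Answer: (3, 0, 0)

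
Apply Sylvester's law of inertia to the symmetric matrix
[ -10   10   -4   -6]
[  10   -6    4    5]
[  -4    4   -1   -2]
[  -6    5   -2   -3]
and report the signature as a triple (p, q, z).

step 0: pivot -10 → sign −
step 1: pivot 4 → sign +
step 2: pivot 3/5 → sign +
step 3: pivot 1/12 → sign +
signature = (3, 1, 0)

Answer: (3, 1, 0)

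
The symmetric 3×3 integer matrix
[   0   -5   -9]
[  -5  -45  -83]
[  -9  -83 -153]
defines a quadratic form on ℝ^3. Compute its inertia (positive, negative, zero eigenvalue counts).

step 0: pivot -45 → sign −
step 1: pivot 5/9 → sign +
step 2: row/col 2 already zero → sign 0
signature = (1, 1, 1)

Answer: (1, 1, 1)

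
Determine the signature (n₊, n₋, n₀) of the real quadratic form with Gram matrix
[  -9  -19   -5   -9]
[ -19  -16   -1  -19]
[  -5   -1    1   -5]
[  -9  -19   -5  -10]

Answer: (1, 3, 0)

Derivation:
step 0: pivot -9 → sign −
step 1: pivot 217/9 → sign +
step 2: pivot -2/217 → sign −
step 3: pivot -1 → sign −
signature = (1, 3, 0)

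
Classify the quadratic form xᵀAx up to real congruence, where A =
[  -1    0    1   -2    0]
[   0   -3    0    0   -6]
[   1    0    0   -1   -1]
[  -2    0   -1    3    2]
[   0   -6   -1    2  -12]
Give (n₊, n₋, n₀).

step 0: pivot -1 → sign −
step 1: pivot -3 → sign −
step 2: pivot 1 → sign +
step 3: pivot -2 → sign −
step 4: pivot -1/2 → sign −
signature = (1, 4, 0)

Answer: (1, 4, 0)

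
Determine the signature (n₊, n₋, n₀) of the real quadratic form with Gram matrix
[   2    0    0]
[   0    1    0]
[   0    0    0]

step 0: pivot 2 → sign +
step 1: pivot 1 → sign +
step 2: row/col 2 already zero → sign 0
signature = (2, 0, 1)

Answer: (2, 0, 1)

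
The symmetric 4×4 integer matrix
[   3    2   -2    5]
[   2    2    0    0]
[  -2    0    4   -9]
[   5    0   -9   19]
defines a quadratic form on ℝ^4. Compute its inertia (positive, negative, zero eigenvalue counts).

step 0: pivot 3 → sign +
step 1: pivot 2/3 → sign +
step 2: pivot -6 → sign −
step 3: pivot 1/6 → sign +
signature = (3, 1, 0)

Answer: (3, 1, 0)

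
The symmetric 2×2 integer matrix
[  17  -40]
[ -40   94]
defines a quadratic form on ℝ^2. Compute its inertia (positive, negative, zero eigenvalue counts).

Answer: (1, 1, 0)

Derivation:
step 0: pivot 17 → sign +
step 1: pivot -2/17 → sign −
signature = (1, 1, 0)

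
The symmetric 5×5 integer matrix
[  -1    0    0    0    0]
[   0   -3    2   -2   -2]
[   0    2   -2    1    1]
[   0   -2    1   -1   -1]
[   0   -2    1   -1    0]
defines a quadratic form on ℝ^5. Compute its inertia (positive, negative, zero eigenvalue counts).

Answer: (2, 3, 0)

Derivation:
step 0: pivot -1 → sign −
step 1: pivot -3 → sign −
step 2: pivot -2/3 → sign −
step 3: pivot 1/2 → sign +
step 4: pivot 1 → sign +
signature = (2, 3, 0)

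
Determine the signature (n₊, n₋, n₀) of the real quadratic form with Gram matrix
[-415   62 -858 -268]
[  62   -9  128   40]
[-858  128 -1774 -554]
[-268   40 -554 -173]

Answer: (2, 2, 0)

Derivation:
step 0: pivot -415 → sign −
step 1: pivot 109/415 → sign +
step 2: pivot -26/109 → sign −
step 3: pivot 1/13 → sign +
signature = (2, 2, 0)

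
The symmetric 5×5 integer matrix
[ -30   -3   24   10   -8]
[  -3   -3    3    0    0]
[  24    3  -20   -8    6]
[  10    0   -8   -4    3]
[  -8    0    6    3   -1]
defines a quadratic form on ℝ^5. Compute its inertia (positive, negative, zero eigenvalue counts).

Answer: (1, 4, 0)

Derivation:
step 0: pivot -30 → sign −
step 1: pivot -27/10 → sign −
step 2: pivot -2/3 → sign −
step 3: pivot -2/9 → sign −
step 4: pivot 3/2 → sign +
signature = (1, 4, 0)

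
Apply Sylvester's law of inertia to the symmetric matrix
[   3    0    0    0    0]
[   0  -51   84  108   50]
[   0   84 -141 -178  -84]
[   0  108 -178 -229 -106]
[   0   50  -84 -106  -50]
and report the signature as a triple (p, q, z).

Answer: (2, 3, 0)

Derivation:
step 0: pivot 3 → sign +
step 1: pivot -51 → sign −
step 2: pivot -45/17 → sign −
step 3: pivot -13/45 → sign −
step 4: pivot 2/39 → sign +
signature = (2, 3, 0)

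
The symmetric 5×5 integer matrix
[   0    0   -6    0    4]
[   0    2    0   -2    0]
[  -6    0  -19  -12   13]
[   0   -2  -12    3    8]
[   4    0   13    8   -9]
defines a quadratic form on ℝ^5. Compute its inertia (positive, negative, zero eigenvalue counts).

step 0: pivot 2 → sign +
step 1: pivot -19 → sign −
step 2: pivot 36/19 → sign +
step 3: pivot 1 → sign +
step 4: pivot -1/9 → sign −
signature = (3, 2, 0)

Answer: (3, 2, 0)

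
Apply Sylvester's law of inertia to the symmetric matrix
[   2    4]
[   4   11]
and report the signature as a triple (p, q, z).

Answer: (2, 0, 0)

Derivation:
step 0: pivot 2 → sign +
step 1: pivot 3 → sign +
signature = (2, 0, 0)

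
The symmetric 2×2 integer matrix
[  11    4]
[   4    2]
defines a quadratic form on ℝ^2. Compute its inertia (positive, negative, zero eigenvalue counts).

step 0: pivot 11 → sign +
step 1: pivot 6/11 → sign +
signature = (2, 0, 0)

Answer: (2, 0, 0)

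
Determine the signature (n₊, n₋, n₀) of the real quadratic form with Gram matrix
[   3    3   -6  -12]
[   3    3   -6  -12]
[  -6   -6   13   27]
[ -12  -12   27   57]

Answer: (2, 0, 2)

Derivation:
step 0: pivot 3 → sign +
step 1: pivot 1 → sign +
step 2: row/col 2 already zero → sign 0
step 3: row/col 3 already zero → sign 0
signature = (2, 0, 2)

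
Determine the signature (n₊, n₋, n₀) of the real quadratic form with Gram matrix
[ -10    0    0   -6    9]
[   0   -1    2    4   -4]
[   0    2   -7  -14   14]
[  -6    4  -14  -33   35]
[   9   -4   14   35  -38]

Answer: (0, 5, 0)

Derivation:
step 0: pivot -10 → sign −
step 1: pivot -1 → sign −
step 2: pivot -3 → sign −
step 3: pivot -7/5 → sign −
step 4: pivot -1/14 → sign −
signature = (0, 5, 0)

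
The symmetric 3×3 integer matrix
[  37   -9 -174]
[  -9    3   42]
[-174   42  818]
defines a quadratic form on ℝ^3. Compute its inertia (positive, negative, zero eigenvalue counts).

step 0: pivot 37 → sign +
step 1: pivot 30/37 → sign +
step 2: pivot -2/5 → sign −
signature = (2, 1, 0)

Answer: (2, 1, 0)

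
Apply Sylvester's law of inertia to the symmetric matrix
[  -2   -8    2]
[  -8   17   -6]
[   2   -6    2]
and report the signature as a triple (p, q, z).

Answer: (1, 1, 1)

Derivation:
step 0: pivot -2 → sign −
step 1: pivot 49 → sign +
step 2: row/col 2 already zero → sign 0
signature = (1, 1, 1)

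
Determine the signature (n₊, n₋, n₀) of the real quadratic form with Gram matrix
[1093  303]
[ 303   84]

step 0: pivot 1093 → sign +
step 1: pivot 3/1093 → sign +
signature = (2, 0, 0)

Answer: (2, 0, 0)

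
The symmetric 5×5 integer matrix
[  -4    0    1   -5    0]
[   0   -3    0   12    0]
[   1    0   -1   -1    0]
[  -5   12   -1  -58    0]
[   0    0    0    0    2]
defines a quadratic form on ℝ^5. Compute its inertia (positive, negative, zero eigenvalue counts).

Answer: (2, 3, 0)

Derivation:
step 0: pivot -4 → sign −
step 1: pivot -3 → sign −
step 2: pivot -3/4 → sign −
step 3: pivot 3 → sign +
step 4: pivot 2 → sign +
signature = (2, 3, 0)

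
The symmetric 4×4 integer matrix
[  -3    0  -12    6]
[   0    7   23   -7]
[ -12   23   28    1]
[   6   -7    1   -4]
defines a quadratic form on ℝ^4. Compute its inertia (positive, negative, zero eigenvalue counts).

Answer: (3, 1, 0)

Derivation:
step 0: pivot -3 → sign −
step 1: pivot 7 → sign +
step 2: pivot 3/7 → sign +
step 3: pivot 1 → sign +
signature = (3, 1, 0)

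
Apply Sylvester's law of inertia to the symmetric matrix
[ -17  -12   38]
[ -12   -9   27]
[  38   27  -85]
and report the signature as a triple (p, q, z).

Answer: (0, 2, 1)

Derivation:
step 0: pivot -17 → sign −
step 1: pivot -9/17 → sign −
step 2: row/col 2 already zero → sign 0
signature = (0, 2, 1)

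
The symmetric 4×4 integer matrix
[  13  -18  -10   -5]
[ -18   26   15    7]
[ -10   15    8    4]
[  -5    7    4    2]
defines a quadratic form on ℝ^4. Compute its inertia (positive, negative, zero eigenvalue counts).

step 0: pivot 13 → sign +
step 1: pivot 14/13 → sign +
step 2: pivot -13/14 → sign −
step 3: pivot 1/13 → sign +
signature = (3, 1, 0)

Answer: (3, 1, 0)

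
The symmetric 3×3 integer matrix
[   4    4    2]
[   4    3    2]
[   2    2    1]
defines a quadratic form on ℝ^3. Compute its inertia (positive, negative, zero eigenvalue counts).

step 0: pivot 4 → sign +
step 1: pivot -1 → sign −
step 2: row/col 2 already zero → sign 0
signature = (1, 1, 1)

Answer: (1, 1, 1)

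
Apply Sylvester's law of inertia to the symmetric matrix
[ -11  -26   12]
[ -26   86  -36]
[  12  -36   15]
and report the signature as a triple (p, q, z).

Answer: (1, 2, 0)

Derivation:
step 0: pivot -11 → sign −
step 1: pivot 1622/11 → sign +
step 2: pivot -3/811 → sign −
signature = (1, 2, 0)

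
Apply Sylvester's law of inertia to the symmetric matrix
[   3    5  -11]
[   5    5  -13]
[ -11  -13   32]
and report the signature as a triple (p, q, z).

step 0: pivot 3 → sign +
step 1: pivot -10/3 → sign −
step 2: pivot 1/5 → sign +
signature = (2, 1, 0)

Answer: (2, 1, 0)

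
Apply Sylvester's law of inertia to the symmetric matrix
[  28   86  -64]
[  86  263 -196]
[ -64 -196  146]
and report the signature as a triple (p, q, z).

Answer: (1, 1, 1)

Derivation:
step 0: pivot 28 → sign +
step 1: pivot -8/7 → sign −
step 2: row/col 2 already zero → sign 0
signature = (1, 1, 1)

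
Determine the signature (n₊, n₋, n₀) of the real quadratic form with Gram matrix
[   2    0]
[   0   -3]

step 0: pivot 2 → sign +
step 1: pivot -3 → sign −
signature = (1, 1, 0)

Answer: (1, 1, 0)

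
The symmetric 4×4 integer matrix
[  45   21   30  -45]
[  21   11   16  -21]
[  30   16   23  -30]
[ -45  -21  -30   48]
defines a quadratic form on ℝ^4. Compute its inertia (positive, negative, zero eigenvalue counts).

step 0: pivot 45 → sign +
step 1: pivot 6/5 → sign +
step 2: pivot -1/3 → sign −
step 3: pivot 3 → sign +
signature = (3, 1, 0)

Answer: (3, 1, 0)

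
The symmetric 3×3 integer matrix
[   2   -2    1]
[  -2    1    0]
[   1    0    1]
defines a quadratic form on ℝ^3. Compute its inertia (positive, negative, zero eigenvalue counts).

step 0: pivot 2 → sign +
step 1: pivot -1 → sign −
step 2: pivot 3/2 → sign +
signature = (2, 1, 0)

Answer: (2, 1, 0)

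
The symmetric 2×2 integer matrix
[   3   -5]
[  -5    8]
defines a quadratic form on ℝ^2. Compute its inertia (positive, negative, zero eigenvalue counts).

Answer: (1, 1, 0)

Derivation:
step 0: pivot 3 → sign +
step 1: pivot -1/3 → sign −
signature = (1, 1, 0)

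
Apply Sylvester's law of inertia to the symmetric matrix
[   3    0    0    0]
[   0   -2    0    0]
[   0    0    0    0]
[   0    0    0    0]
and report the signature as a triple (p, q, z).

step 0: pivot 3 → sign +
step 1: pivot -2 → sign −
step 2: row/col 2 already zero → sign 0
step 3: row/col 3 already zero → sign 0
signature = (1, 1, 2)

Answer: (1, 1, 2)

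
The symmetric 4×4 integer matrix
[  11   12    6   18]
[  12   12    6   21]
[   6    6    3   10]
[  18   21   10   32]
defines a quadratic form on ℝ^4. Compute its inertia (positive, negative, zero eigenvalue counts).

Answer: (2, 2, 0)

Derivation:
step 0: pivot 11 → sign +
step 1: pivot -12/11 → sign −
step 2: pivot 17/4 → sign +
step 3: pivot -1/17 → sign −
signature = (2, 2, 0)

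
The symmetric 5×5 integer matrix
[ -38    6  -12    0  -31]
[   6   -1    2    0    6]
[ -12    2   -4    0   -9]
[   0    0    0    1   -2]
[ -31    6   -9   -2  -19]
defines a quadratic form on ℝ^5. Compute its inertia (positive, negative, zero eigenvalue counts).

Answer: (2, 3, 0)

Derivation:
step 0: pivot -38 → sign −
step 1: pivot -1/19 → sign −
step 2: pivot 1 → sign +
step 3: pivot 51/2 → sign +
step 4: pivot -6/17 → sign −
signature = (2, 3, 0)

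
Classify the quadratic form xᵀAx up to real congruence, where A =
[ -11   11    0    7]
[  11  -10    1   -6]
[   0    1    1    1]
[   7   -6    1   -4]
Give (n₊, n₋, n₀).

Answer: (1, 2, 1)

Derivation:
step 0: pivot -11 → sign −
step 1: pivot 1 → sign +
step 2: pivot -6/11 → sign −
step 3: row/col 3 already zero → sign 0
signature = (1, 2, 1)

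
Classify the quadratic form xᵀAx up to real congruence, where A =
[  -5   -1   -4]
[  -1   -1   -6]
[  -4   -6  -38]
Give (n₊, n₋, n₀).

step 0: pivot -5 → sign −
step 1: pivot -4/5 → sign −
step 2: pivot -1 → sign −
signature = (0, 3, 0)

Answer: (0, 3, 0)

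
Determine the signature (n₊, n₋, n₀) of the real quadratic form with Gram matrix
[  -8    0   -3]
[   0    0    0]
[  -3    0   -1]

step 0: pivot -8 → sign −
step 1: pivot 1/8 → sign +
step 2: row/col 2 already zero → sign 0
signature = (1, 1, 1)

Answer: (1, 1, 1)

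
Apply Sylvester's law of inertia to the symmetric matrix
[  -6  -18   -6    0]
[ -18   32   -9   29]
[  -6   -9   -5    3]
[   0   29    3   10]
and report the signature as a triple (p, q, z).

Answer: (3, 1, 0)

Derivation:
step 0: pivot -6 → sign −
step 1: pivot 86 → sign +
step 2: pivot 5/86 → sign +
step 3: pivot 1/5 → sign +
signature = (3, 1, 0)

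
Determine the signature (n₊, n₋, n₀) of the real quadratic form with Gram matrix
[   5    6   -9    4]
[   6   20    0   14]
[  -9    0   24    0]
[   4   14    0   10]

Answer: (3, 1, 0)

Derivation:
step 0: pivot 5 → sign +
step 1: pivot 64/5 → sign +
step 2: pivot -21/16 → sign −
step 3: pivot 3/7 → sign +
signature = (3, 1, 0)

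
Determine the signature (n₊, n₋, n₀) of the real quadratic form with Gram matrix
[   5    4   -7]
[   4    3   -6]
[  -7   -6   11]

Answer: (2, 1, 0)

Derivation:
step 0: pivot 5 → sign +
step 1: pivot -1/5 → sign −
step 2: pivot 2 → sign +
signature = (2, 1, 0)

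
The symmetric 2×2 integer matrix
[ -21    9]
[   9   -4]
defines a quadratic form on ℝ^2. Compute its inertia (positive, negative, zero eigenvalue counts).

step 0: pivot -21 → sign −
step 1: pivot -1/7 → sign −
signature = (0, 2, 0)

Answer: (0, 2, 0)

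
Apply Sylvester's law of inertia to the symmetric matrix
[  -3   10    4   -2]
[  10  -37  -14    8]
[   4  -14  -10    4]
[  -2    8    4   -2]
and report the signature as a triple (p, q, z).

step 0: pivot -3 → sign −
step 1: pivot -11/3 → sign −
step 2: pivot -50/11 → sign −
step 3: pivot 2/25 → sign +
signature = (1, 3, 0)

Answer: (1, 3, 0)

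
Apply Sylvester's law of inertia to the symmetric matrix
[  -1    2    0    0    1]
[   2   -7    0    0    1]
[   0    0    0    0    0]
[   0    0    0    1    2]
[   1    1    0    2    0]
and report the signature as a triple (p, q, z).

step 0: pivot -1 → sign −
step 1: pivot -3 → sign −
step 2: pivot 1 → sign +
step 3: row/col 3 already zero → sign 0
step 4: row/col 4 already zero → sign 0
signature = (1, 2, 2)

Answer: (1, 2, 2)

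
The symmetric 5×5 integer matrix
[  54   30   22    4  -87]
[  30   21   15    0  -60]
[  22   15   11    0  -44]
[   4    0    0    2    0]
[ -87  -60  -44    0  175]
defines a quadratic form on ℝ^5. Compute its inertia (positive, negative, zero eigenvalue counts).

step 0: pivot 54 → sign +
step 1: pivot 13/3 → sign +
step 2: pivot 10/39 → sign +
step 3: pivot 2/5 → sign +
step 4: pivot -3/2 → sign −
signature = (4, 1, 0)

Answer: (4, 1, 0)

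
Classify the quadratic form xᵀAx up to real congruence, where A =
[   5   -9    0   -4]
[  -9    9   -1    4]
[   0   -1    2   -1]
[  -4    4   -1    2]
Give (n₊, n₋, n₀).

step 0: pivot 5 → sign +
step 1: pivot -36/5 → sign −
step 2: pivot 77/36 → sign +
step 3: pivot 6/77 → sign +
signature = (3, 1, 0)

Answer: (3, 1, 0)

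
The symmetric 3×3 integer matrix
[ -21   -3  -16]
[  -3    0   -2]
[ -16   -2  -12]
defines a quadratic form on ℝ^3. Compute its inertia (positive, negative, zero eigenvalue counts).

step 0: pivot -21 → sign −
step 1: pivot 3/7 → sign +
step 2: row/col 2 already zero → sign 0
signature = (1, 1, 1)

Answer: (1, 1, 1)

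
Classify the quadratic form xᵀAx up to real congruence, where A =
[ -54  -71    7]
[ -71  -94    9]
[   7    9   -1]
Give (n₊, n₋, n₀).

step 0: pivot -54 → sign −
step 1: pivot -35/54 → sign −
step 2: pivot -1/35 → sign −
signature = (0, 3, 0)

Answer: (0, 3, 0)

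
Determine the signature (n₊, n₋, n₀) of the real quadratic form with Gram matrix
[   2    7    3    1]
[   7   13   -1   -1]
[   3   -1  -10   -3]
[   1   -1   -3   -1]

step 0: pivot 2 → sign +
step 1: pivot -23/2 → sign −
step 2: pivot -3 → sign −
step 3: pivot 6/23 → sign +
signature = (2, 2, 0)

Answer: (2, 2, 0)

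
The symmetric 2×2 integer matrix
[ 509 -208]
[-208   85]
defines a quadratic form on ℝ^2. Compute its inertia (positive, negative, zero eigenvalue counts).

step 0: pivot 509 → sign +
step 1: pivot 1/509 → sign +
signature = (2, 0, 0)

Answer: (2, 0, 0)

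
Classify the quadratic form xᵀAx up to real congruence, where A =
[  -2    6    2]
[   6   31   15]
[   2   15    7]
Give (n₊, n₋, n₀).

Answer: (1, 1, 1)

Derivation:
step 0: pivot -2 → sign −
step 1: pivot 49 → sign +
step 2: row/col 2 already zero → sign 0
signature = (1, 1, 1)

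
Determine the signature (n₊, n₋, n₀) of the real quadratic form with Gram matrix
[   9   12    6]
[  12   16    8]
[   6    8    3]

Answer: (1, 1, 1)

Derivation:
step 0: pivot 9 → sign +
step 1: pivot -1 → sign −
step 2: row/col 2 already zero → sign 0
signature = (1, 1, 1)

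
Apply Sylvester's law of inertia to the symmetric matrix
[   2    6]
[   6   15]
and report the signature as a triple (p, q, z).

Answer: (1, 1, 0)

Derivation:
step 0: pivot 2 → sign +
step 1: pivot -3 → sign −
signature = (1, 1, 0)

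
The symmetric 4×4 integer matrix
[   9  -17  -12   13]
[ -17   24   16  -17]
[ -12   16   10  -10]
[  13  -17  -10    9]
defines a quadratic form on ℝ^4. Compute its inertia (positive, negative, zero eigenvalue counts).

step 0: pivot 9 → sign +
step 1: pivot -73/9 → sign −
step 2: pivot -38/73 → sign −
step 3: pivot -6/19 → sign −
signature = (1, 3, 0)

Answer: (1, 3, 0)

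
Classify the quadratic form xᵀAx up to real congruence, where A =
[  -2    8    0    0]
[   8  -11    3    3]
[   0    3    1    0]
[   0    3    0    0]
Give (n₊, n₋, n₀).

Answer: (2, 2, 0)

Derivation:
step 0: pivot -2 → sign −
step 1: pivot 21 → sign +
step 2: pivot 4/7 → sign +
step 3: pivot -3/4 → sign −
signature = (2, 2, 0)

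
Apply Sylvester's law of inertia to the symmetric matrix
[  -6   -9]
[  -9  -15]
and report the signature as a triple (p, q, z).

step 0: pivot -6 → sign −
step 1: pivot -3/2 → sign −
signature = (0, 2, 0)

Answer: (0, 2, 0)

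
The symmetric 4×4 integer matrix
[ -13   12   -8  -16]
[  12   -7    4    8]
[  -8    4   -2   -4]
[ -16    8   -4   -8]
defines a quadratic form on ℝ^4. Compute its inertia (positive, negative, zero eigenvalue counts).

step 0: pivot -13 → sign −
step 1: pivot 53/13 → sign +
step 2: pivot 6/53 → sign +
step 3: row/col 3 already zero → sign 0
signature = (2, 1, 1)

Answer: (2, 1, 1)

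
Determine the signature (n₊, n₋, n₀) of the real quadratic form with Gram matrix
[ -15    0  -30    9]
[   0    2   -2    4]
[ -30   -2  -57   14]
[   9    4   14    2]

step 0: pivot -15 → sign −
step 1: pivot 2 → sign +
step 2: pivot 1 → sign +
step 3: pivot -3/5 → sign −
signature = (2, 2, 0)

Answer: (2, 2, 0)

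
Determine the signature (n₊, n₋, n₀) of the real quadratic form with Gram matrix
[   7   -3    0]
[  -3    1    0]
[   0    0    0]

Answer: (1, 1, 1)

Derivation:
step 0: pivot 7 → sign +
step 1: pivot -2/7 → sign −
step 2: row/col 2 already zero → sign 0
signature = (1, 1, 1)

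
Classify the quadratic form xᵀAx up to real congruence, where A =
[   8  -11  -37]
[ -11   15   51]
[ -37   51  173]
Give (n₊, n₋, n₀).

step 0: pivot 8 → sign +
step 1: pivot -1/8 → sign −
step 2: pivot 2 → sign +
signature = (2, 1, 0)

Answer: (2, 1, 0)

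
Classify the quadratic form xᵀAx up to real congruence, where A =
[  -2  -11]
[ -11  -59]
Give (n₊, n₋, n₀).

step 0: pivot -2 → sign −
step 1: pivot 3/2 → sign +
signature = (1, 1, 0)

Answer: (1, 1, 0)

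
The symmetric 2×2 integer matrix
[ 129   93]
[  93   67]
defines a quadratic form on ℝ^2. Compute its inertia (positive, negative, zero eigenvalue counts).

step 0: pivot 129 → sign +
step 1: pivot -2/43 → sign −
signature = (1, 1, 0)

Answer: (1, 1, 0)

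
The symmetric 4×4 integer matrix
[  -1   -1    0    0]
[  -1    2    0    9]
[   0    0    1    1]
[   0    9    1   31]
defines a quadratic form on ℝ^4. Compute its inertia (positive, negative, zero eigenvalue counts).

Answer: (3, 1, 0)

Derivation:
step 0: pivot -1 → sign −
step 1: pivot 3 → sign +
step 2: pivot 1 → sign +
step 3: pivot 3 → sign +
signature = (3, 1, 0)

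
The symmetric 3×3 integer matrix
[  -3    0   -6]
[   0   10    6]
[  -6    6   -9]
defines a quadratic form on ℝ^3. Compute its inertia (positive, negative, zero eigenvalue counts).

Answer: (1, 2, 0)

Derivation:
step 0: pivot -3 → sign −
step 1: pivot 10 → sign +
step 2: pivot -3/5 → sign −
signature = (1, 2, 0)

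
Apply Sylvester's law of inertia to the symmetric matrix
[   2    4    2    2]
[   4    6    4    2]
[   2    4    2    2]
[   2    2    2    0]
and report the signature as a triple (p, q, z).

step 0: pivot 2 → sign +
step 1: pivot -2 → sign −
step 2: row/col 2 already zero → sign 0
step 3: row/col 3 already zero → sign 0
signature = (1, 1, 2)

Answer: (1, 1, 2)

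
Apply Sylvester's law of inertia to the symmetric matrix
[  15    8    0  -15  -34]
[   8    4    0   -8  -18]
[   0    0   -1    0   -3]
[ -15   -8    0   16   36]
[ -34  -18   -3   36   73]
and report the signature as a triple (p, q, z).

step 0: pivot 15 → sign +
step 1: pivot -4/15 → sign −
step 2: pivot -1 → sign −
step 3: pivot 1 → sign +
step 4: pivot 1 → sign +
signature = (3, 2, 0)

Answer: (3, 2, 0)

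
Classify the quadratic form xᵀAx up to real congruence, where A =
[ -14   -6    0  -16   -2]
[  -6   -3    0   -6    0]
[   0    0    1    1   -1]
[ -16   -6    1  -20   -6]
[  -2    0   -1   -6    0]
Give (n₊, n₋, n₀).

step 0: pivot -14 → sign −
step 1: pivot -3/7 → sign −
step 2: pivot 1 → sign +
step 3: pivot -1 → sign −
step 4: pivot 2 → sign +
signature = (2, 3, 0)

Answer: (2, 3, 0)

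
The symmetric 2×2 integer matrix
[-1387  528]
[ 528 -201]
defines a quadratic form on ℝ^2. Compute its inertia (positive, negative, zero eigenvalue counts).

Answer: (0, 2, 0)

Derivation:
step 0: pivot -1387 → sign −
step 1: pivot -3/1387 → sign −
signature = (0, 2, 0)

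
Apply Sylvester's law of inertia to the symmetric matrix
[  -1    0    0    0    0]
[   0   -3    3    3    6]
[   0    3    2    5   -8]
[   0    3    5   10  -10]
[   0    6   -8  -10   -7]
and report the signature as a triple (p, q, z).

step 0: pivot -1 → sign −
step 1: pivot -3 → sign −
step 2: pivot 5 → sign +
step 3: pivot 1/5 → sign +
step 4: pivot 1 → sign +
signature = (3, 2, 0)

Answer: (3, 2, 0)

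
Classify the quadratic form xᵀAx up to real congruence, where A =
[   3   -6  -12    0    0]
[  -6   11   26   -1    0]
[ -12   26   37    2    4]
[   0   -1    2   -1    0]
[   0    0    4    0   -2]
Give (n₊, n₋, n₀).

Answer: (2, 2, 1)

Derivation:
step 0: pivot 3 → sign +
step 1: pivot -1 → sign −
step 2: pivot -7 → sign −
step 3: pivot 2/7 → sign +
step 4: row/col 4 already zero → sign 0
signature = (2, 2, 1)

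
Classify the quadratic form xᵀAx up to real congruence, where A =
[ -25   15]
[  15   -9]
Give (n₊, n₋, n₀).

step 0: pivot -25 → sign −
step 1: row/col 1 already zero → sign 0
signature = (0, 1, 1)

Answer: (0, 1, 1)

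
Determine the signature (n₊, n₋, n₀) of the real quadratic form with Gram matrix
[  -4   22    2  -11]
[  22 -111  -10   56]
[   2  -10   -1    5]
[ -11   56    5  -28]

step 0: pivot -4 → sign −
step 1: pivot 10 → sign +
step 2: pivot -1/10 → sign −
step 3: pivot 1/4 → sign +
signature = (2, 2, 0)

Answer: (2, 2, 0)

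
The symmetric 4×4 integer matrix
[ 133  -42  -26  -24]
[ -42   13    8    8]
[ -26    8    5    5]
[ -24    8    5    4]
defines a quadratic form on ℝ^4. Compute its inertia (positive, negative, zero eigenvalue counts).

Answer: (3, 1, 0)

Derivation:
step 0: pivot 133 → sign +
step 1: pivot -5/19 → sign −
step 2: pivot 3/35 → sign +
step 3: pivot 1/3 → sign +
signature = (3, 1, 0)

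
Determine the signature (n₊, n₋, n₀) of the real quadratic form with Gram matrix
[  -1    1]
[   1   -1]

Answer: (0, 1, 1)

Derivation:
step 0: pivot -1 → sign −
step 1: row/col 1 already zero → sign 0
signature = (0, 1, 1)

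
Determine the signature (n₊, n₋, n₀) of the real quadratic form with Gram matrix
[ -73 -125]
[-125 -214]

step 0: pivot -73 → sign −
step 1: pivot 3/73 → sign +
signature = (1, 1, 0)

Answer: (1, 1, 0)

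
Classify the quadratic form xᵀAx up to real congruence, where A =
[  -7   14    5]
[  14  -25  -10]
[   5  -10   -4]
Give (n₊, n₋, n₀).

Answer: (1, 2, 0)

Derivation:
step 0: pivot -7 → sign −
step 1: pivot 3 → sign +
step 2: pivot -3/7 → sign −
signature = (1, 2, 0)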